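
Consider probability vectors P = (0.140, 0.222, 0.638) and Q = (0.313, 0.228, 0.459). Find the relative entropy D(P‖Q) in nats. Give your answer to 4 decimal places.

0.0915 nats

D(P‖Q) = Σ p·ln(p/q).
  0.140·ln(0.140/0.313) = -0.11264
  0.222·ln(0.222/0.228) = -0.00592
  0.638·ln(0.638/0.459) = 0.21009
D(P‖Q) = 0.0915 nats.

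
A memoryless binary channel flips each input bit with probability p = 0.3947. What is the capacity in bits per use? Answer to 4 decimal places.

0.0322 bits

Binary symmetric channel: C = 1 − h₂(ε) where h₂ is the binary entropy function.
h₂(0.3947) = −0.3947·log₂0.3947 − 0.6053·log₂0.6053 = 0.9678.
C = 1 − 0.9678 = 0.0322 bits per channel use.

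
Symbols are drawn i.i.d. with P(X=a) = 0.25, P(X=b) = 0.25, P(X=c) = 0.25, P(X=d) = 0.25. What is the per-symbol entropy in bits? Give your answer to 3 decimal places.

H(X) = −Σ p·log₂ p.
  −(0.25)·log₂(0.25) = 0.5000
  −(0.25)·log₂(0.25) = 0.5000
  −(0.25)·log₂(0.25) = 0.5000
  −(0.25)·log₂(0.25) = 0.5000
Sum: 0.5000 + 0.5000 + 0.5000 + 0.5000 = 2.000 bits.

2.000 bits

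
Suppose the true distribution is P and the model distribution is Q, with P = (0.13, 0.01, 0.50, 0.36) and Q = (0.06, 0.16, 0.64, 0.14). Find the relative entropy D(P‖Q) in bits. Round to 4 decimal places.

0.4175 bits

D(P‖Q) = Σ p·log₂(p/q).
  0.13·log₂(0.13/0.06) = 0.14501
  0.01·log₂(0.01/0.16) = -0.04000
  0.50·log₂(0.50/0.64) = -0.17807
  0.36·log₂(0.36/0.14) = 0.49053
D(P‖Q) = 0.4175 bits.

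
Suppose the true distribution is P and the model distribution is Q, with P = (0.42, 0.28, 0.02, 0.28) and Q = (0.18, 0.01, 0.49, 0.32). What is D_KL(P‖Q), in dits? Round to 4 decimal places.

D(P‖Q) = Σ p·log₁₀(p/q).
  0.42·log₁₀(0.42/0.18) = 0.15455
  0.28·log₁₀(0.28/0.01) = 0.40520
  0.02·log₁₀(0.02/0.49) = -0.02778
  0.28·log₁₀(0.28/0.32) = -0.01624
D(P‖Q) = 0.5157 dits.

0.5157 dits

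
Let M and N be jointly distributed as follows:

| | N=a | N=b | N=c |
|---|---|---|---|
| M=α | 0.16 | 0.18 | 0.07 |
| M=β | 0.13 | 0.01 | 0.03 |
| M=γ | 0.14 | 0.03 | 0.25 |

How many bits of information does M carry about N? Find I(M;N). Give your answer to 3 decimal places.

0.235 bits

Marginals: p(M) = (0.4100, 0.1700, 0.4200), p(N) = (0.4300, 0.2200, 0.3500).
I(M;N) = H(M) + H(N) − H(M,N).
H(M) = 1.4876, H(N) = 1.5342, H(M,N) = 2.7866.
I(M;N) = 1.4876 + 1.5342 − 2.7866 = 0.235 bits.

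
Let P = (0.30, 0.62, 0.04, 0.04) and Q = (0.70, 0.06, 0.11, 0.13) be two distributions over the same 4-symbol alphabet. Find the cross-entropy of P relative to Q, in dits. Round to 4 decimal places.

H(P,Q) = −Σ p·log₁₀ q.
  −0.30·log₁₀(0.70) = 0.04647
  −0.62·log₁₀(0.06) = 0.75755
  −0.04·log₁₀(0.11) = 0.03834
  −0.04·log₁₀(0.13) = 0.03544
H(P,Q) = 0.8778 dits.

0.8778 dits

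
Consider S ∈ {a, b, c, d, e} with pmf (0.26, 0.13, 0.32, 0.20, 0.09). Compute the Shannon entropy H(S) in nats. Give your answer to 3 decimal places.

H(S) = −Σ p·ln p.
  −(0.26)·ln(0.26) = 0.3502
  −(0.13)·ln(0.13) = 0.2652
  −(0.32)·ln(0.32) = 0.3646
  −(0.20)·ln(0.20) = 0.3219
  −(0.09)·ln(0.09) = 0.2167
Sum: 0.3502 + 0.2652 + 0.3646 + 0.3219 + 0.2167 = 1.519 nats.

1.519 nats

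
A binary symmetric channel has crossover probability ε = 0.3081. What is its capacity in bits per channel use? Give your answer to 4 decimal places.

0.1090 bits

Binary symmetric channel: C = 1 − h₂(ε) where h₂ is the binary entropy function.
h₂(0.3081) = −0.3081·log₂0.3081 − 0.6919·log₂0.6919 = 0.8910.
C = 1 − 0.8910 = 0.1090 bits per channel use.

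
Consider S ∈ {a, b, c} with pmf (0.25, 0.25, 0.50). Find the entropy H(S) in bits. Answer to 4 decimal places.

H(S) = −Σ p·log₂ p.
  −(0.25)·log₂(0.25) = 0.50000
  −(0.25)·log₂(0.25) = 0.50000
  −(0.50)·log₂(0.50) = 0.50000
Sum: 0.50000 + 0.50000 + 0.50000 = 1.5000 bits.

1.5000 bits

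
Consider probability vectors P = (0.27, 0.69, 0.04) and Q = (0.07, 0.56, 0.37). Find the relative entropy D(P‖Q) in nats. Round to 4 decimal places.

D(P‖Q) = Σ p·ln(p/q).
  0.27·ln(0.27/0.07) = 0.36448
  0.69·ln(0.69/0.56) = 0.14404
  0.04·ln(0.04/0.37) = -0.08898
D(P‖Q) = 0.4195 nats.

0.4195 nats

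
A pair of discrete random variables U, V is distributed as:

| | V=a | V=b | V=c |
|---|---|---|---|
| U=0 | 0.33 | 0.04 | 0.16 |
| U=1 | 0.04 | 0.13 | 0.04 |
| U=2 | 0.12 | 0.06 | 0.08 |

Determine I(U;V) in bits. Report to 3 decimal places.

Marginals: p(U) = (0.5300, 0.2100, 0.2600), p(V) = (0.4900, 0.2300, 0.2800).
I(U;V) = H(U) + H(V) − H(U,V).
H(U) = 1.4636, H(V) = 1.5062, H(U,V) = 2.7929.
I(U;V) = 1.4636 + 1.5062 − 2.7929 = 0.177 bits.

0.177 bits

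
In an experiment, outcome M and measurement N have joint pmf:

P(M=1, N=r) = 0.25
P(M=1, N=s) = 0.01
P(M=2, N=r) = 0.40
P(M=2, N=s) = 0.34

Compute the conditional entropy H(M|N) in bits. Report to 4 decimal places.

Chain rule: H(M|N) = H(M,N) − H(N).
Marginals: p(M) = (0.2600, 0.7400), p(N) = (0.6500, 0.3500).
H(M,N) = 1.6244 bits; H(N) = 0.9341 bits.
H(M|N) = 1.6244 − 0.9341 = 0.6903 bits.

0.6903 bits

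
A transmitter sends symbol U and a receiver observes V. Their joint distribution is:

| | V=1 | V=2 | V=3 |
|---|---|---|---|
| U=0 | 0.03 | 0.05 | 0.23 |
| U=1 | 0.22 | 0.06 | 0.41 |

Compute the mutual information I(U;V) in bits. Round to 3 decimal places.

Marginals: p(U) = (0.3100, 0.6900), p(V) = (0.2500, 0.1100, 0.6400).
I(U;V) = H(U) + H(V) − H(U,V).
H(U) = 0.8932, H(V) = 1.2624, H(U,V) = 2.1070.
I(U;V) = 0.8932 + 1.2624 − 2.1070 = 0.049 bits.

0.049 bits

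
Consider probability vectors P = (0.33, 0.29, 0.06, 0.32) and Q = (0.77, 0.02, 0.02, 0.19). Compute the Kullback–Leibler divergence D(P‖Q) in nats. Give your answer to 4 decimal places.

D(P‖Q) = Σ p·ln(p/q).
  0.33·ln(0.33/0.77) = -0.27961
  0.29·ln(0.29/0.02) = 0.77550
  0.06·ln(0.06/0.02) = 0.06592
  0.32·ln(0.32/0.19) = 0.16682
D(P‖Q) = 0.7286 nats.

0.7286 nats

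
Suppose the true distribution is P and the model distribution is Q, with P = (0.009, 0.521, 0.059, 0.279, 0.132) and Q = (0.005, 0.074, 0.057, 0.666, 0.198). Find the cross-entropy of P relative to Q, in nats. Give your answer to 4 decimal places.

1.9004 nats

H(P,Q) = −Σ p·ln q.
  −0.009·ln(0.005) = 0.04768
  −0.521·ln(0.074) = 1.35652
  −0.059·ln(0.057) = 0.16902
  −0.279·ln(0.666) = 0.11340
  −0.132·ln(0.198) = 0.21377
H(P,Q) = 1.9004 nats.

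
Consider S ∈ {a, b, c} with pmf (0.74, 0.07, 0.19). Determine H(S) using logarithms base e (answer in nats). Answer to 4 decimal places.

0.7245 nats

H(S) = −Σ p·ln p.
  −(0.74)·ln(0.74) = 0.22282
  −(0.07)·ln(0.07) = 0.18615
  −(0.19)·ln(0.19) = 0.31554
Sum: 0.22282 + 0.18615 + 0.31554 = 0.7245 nats.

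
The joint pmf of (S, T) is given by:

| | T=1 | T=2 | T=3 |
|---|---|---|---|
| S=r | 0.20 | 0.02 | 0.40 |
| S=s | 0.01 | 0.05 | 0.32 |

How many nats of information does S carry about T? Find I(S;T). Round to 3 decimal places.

0.087 nats

Marginals: p(S) = (0.6200, 0.3800), p(T) = (0.2100, 0.0700, 0.7200).
I(S;T) = Σ p(x,y)·ln[p(x,y)/(p(x)p(y))].
  (r,1): 0.20·ln(1.5361) = 0.0858
  (r,2): 0.02·ln(0.4608) = -0.0155
  (r,3): 0.40·ln(0.8961) = -0.0439
  (s,1): 0.01·ln(0.1253) = -0.0208
  (s,2): 0.05·ln(1.8797) = 0.0316
  (s,3): 0.32·ln(1.1696) = 0.0501
Sum = 0.087 nats.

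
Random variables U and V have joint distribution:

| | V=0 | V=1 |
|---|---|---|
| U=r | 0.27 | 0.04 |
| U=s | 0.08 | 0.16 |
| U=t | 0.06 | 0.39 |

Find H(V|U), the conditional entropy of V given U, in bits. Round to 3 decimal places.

0.647 bits

Marginals: p(U) = (0.3100, 0.2400, 0.4500), p(V) = (0.4100, 0.5900).
H(V|U) = Σ p(U) · H(V|U=·).
  U=r: p=0.3100, H(V|U=r) = 0.5548
  U=s: p=0.2400, H(V|U=s) = 0.9183
  U=t: p=0.4500, H(V|U=t) = 0.5665
Weighted sum = 0.647 bits.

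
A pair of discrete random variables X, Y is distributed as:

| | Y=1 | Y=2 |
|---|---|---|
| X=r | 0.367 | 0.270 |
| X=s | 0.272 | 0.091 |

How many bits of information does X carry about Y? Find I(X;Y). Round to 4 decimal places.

0.0223 bits

Marginals: p(X) = (0.6370, 0.3630), p(Y) = (0.6390, 0.3610).
I(X;Y) = Σ p(x,y)·log₂[p(x,y)/(p(x)p(y))].
  (r,1): 0.367·log₂(0.9016) = -0.05483
  (r,2): 0.270·log₂(1.1741) = 0.06253
  (s,1): 0.272·log₂(1.1726) = 0.06249
  (s,2): 0.091·log₂(0.6944) = -0.04788
Sum = 0.0223 bits.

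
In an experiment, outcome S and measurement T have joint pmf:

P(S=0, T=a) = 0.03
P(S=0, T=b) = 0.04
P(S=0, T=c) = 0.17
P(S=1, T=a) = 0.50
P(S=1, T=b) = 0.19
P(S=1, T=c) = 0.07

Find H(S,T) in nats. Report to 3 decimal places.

H(S,T) = −Σ p(x,y)·ln p(x,y) over all 6 cells.
  cell (0,a): −0.03·ln0.03 = 0.1052
  cell (0,b): −0.04·ln0.04 = 0.1288
  cell (0,c): −0.17·ln0.17 = 0.3012
  cell (1,a): −0.50·ln0.50 = 0.3466
  cell (1,b): −0.19·ln0.19 = 0.3155
  cell (1,c): −0.07·ln0.07 = 0.1861
Sum = 1.383 nats.

1.383 nats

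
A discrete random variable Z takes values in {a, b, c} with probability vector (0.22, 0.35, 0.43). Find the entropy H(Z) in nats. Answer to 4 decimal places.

H(Z) = −Σ p·ln p.
  −(0.22)·ln(0.22) = 0.33311
  −(0.35)·ln(0.35) = 0.36744
  −(0.43)·ln(0.43) = 0.36291
Sum: 0.33311 + 0.36744 + 0.36291 = 1.0635 nats.

1.0635 nats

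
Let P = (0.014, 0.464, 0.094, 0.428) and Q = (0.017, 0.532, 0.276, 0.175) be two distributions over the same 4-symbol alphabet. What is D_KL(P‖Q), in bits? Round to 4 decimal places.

D(P‖Q) = Σ p·log₂(p/q).
  0.014·log₂(0.014/0.017) = -0.00392
  0.464·log₂(0.464/0.532) = -0.09155
  0.094·log₂(0.094/0.276) = -0.14607
  0.428·log₂(0.428/0.175) = 0.55223
D(P‖Q) = 0.3107 bits.

0.3107 bits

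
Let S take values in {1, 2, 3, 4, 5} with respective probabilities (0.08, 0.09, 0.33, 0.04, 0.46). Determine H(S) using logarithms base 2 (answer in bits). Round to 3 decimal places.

H(S) = −Σ p·log₂ p.
  −(0.08)·log₂(0.08) = 0.2915
  −(0.09)·log₂(0.09) = 0.3127
  −(0.33)·log₂(0.33) = 0.5278
  −(0.04)·log₂(0.04) = 0.1858
  −(0.46)·log₂(0.46) = 0.5153
Sum: 0.2915 + 0.3127 + 0.5278 + 0.1858 + 0.5153 = 1.833 bits.

1.833 bits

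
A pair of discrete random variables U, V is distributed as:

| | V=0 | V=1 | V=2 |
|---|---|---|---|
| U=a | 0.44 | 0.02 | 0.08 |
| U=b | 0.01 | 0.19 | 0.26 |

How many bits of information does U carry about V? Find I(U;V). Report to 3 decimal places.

Marginals: p(U) = (0.5400, 0.4600), p(V) = (0.4500, 0.2100, 0.3400).
I(U;V) = Σ p(x,y)·log₂[p(x,y)/(p(x)p(y))].
  (a,0): 0.44·log₂(1.8107) = 0.3769
  (a,1): 0.02·log₂(0.1764) = -0.0501
  (a,2): 0.08·log₂(0.4357) = -0.0959
  (b,0): 0.01·log₂(0.0483) = -0.0437
  (b,1): 0.19·log₂(1.9669) = 0.1854
  (b,2): 0.26·log₂(1.6624) = 0.1907
Sum = 0.563 bits.

0.563 bits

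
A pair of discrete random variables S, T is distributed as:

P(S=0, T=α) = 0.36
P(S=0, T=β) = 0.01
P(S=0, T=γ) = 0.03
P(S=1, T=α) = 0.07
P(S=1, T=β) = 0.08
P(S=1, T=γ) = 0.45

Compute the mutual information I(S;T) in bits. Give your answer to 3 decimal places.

0.488 bits

Marginals: p(S) = (0.4000, 0.6000), p(T) = (0.4300, 0.0900, 0.4800).
I(S;T) = Σ p(x,y)·log₂[p(x,y)/(p(x)p(y))].
  (0,α): 0.36·log₂(2.0930) = 0.3836
  (0,β): 0.01·log₂(0.2778) = -0.0185
  (0,γ): 0.03·log₂(0.1562) = -0.0803
  (1,α): 0.07·log₂(0.2713) = -0.1317
  (1,β): 0.08·log₂(1.4815) = 0.0454
  (1,γ): 0.45·log₂(1.5625) = 0.2897
Sum = 0.488 bits.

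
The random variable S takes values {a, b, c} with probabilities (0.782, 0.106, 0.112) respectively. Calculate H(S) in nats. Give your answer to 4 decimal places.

0.6754 nats

H(S) = −Σ p·ln p.
  −(0.782)·ln(0.782) = 0.19229
  −(0.106)·ln(0.106) = 0.23790
  −(0.112)·ln(0.112) = 0.24520
Sum: 0.19229 + 0.23790 + 0.24520 = 0.6754 nats.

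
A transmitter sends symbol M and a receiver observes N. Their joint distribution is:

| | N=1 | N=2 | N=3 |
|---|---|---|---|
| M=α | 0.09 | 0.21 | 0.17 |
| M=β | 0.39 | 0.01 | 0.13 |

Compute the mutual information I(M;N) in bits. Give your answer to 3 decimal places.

Marginals: p(M) = (0.4700, 0.5300), p(N) = (0.4800, 0.2200, 0.3000).
I(M;N) = H(M) + H(N) − H(M,N).
H(M) = 0.9974, H(N) = 1.5099, H(M,N) = 2.1989.
I(M;N) = 0.9974 + 1.5099 − 2.1989 = 0.308 bits.

0.308 bits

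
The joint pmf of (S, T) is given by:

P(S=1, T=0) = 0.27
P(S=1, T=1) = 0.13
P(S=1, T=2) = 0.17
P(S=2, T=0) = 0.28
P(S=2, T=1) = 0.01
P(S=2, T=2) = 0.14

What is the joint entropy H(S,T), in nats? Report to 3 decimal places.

H(S,T) = −Σ p(x,y)·ln p(x,y) over all 6 cells.
  cell (1,0): −0.27·ln0.27 = 0.3535
  cell (1,1): −0.13·ln0.13 = 0.2652
  cell (1,2): −0.17·ln0.17 = 0.3012
  cell (2,0): −0.28·ln0.28 = 0.3564
  cell (2,1): −0.01·ln0.01 = 0.0461
  cell (2,2): −0.14·ln0.14 = 0.2753
Sum = 1.598 nats.

1.598 nats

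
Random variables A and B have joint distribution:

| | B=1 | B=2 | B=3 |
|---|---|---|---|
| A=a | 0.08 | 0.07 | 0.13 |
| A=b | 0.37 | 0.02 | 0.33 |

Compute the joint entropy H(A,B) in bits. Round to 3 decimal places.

H(A,B) = −Σ p(x,y)·log₂ p(x,y) over all 6 cells.
  cell (a,1): −0.08·log₂0.08 = 0.2915
  cell (a,2): −0.07·log₂0.07 = 0.2686
  cell (a,3): −0.13·log₂0.13 = 0.3826
  cell (b,1): −0.37·log₂0.37 = 0.5307
  cell (b,2): −0.02·log₂0.02 = 0.1129
  cell (b,3): −0.33·log₂0.33 = 0.5278
Sum = 2.114 bits.

2.114 bits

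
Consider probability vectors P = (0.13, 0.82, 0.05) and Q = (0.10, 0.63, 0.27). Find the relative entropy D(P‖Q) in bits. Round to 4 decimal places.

0.2394 bits

D(P‖Q) = Σ p·log₂(p/q).
  0.13·log₂(0.13/0.10) = 0.04921
  0.82·log₂(0.82/0.63) = 0.31182
  0.05·log₂(0.05/0.27) = -0.12165
D(P‖Q) = 0.2394 bits.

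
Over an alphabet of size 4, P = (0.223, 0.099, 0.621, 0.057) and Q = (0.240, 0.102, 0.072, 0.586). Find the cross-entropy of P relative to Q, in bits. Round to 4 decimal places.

3.1864 bits

H(P,Q) = −Σ p·log₂ q.
  −0.223·log₂(0.240) = 0.45913
  −0.099·log₂(0.102) = 0.32604
  −0.621·log₂(0.072) = 2.35723
  −0.057·log₂(0.586) = 0.04395
H(P,Q) = 3.1864 bits.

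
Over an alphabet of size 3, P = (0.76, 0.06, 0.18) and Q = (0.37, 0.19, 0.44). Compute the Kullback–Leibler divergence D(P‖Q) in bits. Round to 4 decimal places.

D(P‖Q) = Σ p·log₂(p/q).
  0.76·log₂(0.76/0.37) = 0.78924
  0.06·log₂(0.06/0.19) = -0.09978
  0.18·log₂(0.18/0.44) = -0.23211
D(P‖Q) = 0.4574 bits.

0.4574 bits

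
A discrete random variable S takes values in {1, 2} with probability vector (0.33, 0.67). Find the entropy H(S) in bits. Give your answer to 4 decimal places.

H(S) = −Σ p·log₂ p.
  −(0.33)·log₂(0.33) = 0.52782
  −(0.67)·log₂(0.67) = 0.38710
Sum: 0.52782 + 0.38710 = 0.9149 bits.

0.9149 bits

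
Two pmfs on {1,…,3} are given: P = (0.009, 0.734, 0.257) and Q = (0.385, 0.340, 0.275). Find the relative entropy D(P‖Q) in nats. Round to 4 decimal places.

D(P‖Q) = Σ p·ln(p/q).
  0.009·ln(0.009/0.385) = -0.03380
  0.734·ln(0.734/0.340) = 0.56486
  0.257·ln(0.257/0.275) = -0.01740
D(P‖Q) = 0.5137 nats.

0.5137 nats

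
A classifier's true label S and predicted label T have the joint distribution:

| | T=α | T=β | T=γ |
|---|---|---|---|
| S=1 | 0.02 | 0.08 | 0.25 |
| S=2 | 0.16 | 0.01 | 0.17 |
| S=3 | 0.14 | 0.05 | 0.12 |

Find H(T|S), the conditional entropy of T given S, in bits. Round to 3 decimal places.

Marginals: p(S) = (0.3500, 0.3400, 0.3100), p(T) = (0.3200, 0.1400, 0.5400).
H(T|S) = Σ p(S) · H(T|S=·).
  S=1: p=0.3500, H(T|S=1) = 1.0694
  S=2: p=0.3400, H(T|S=2) = 1.1614
  S=3: p=0.3100, H(T|S=3) = 1.4725
Weighted sum = 1.226 bits.

1.226 bits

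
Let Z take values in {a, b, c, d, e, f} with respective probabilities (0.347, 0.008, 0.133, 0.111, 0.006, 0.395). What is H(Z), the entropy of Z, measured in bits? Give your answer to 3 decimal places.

1.898 bits

H(Z) = −Σ p·log₂ p.
  −(0.347)·log₂(0.347) = 0.5299
  −(0.008)·log₂(0.008) = 0.0557
  −(0.133)·log₂(0.133) = 0.3871
  −(0.111)·log₂(0.111) = 0.3520
  −(0.006)·log₂(0.006) = 0.0443
  −(0.395)·log₂(0.395) = 0.5293
Sum: 0.5299 + 0.0557 + 0.3871 + 0.3520 + 0.0443 + 0.5293 = 1.898 bits.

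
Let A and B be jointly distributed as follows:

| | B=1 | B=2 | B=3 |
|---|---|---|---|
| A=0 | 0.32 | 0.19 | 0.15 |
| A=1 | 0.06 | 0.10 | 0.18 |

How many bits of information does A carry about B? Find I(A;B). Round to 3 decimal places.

Marginals: p(A) = (0.6600, 0.3400), p(B) = (0.3800, 0.2900, 0.3300).
I(A;B) = H(A) + H(B) − H(A,B).
H(A) = 0.9248, H(B) = 1.5762, H(A,B) = 2.4128.
I(A;B) = 0.9248 + 1.5762 − 2.4128 = 0.088 bits.

0.088 bits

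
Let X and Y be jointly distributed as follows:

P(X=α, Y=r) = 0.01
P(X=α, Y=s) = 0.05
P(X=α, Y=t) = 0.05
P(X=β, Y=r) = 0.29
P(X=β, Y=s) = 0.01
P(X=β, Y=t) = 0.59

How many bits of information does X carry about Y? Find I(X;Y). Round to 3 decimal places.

0.145 bits

Marginals: p(X) = (0.1100, 0.8900), p(Y) = (0.3000, 0.0600, 0.6400).
I(X;Y) = Σ p(x,y)·log₂[p(x,y)/(p(x)p(y))].
  (α,r): 0.01·log₂(0.3030) = -0.0172
  (α,s): 0.05·log₂(7.5758) = 0.1461
  (α,t): 0.05·log₂(0.7102) = -0.0247
  (β,r): 0.29·log₂(1.0861) = 0.0346
  (β,s): 0.01·log₂(0.1873) = -0.0242
  (β,t): 0.59·log₂(1.0358) = 0.0300
Sum = 0.145 bits.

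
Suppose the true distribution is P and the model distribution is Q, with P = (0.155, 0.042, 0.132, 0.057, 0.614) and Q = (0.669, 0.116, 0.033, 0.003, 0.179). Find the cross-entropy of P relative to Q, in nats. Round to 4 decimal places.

1.9905 nats

H(P,Q) = −Σ p·ln q.
  −0.155·ln(0.669) = 0.06231
  −0.042·ln(0.116) = 0.09047
  −0.132·ln(0.033) = 0.45028
  −0.057·ln(0.003) = 0.33112
  −0.614·ln(0.179) = 1.05631
H(P,Q) = 1.9905 nats.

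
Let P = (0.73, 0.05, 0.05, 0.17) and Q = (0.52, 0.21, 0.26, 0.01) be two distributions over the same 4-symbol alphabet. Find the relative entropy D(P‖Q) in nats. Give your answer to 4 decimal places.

D(P‖Q) = Σ p·ln(p/q).
  0.73·ln(0.73/0.52) = 0.24763
  0.05·ln(0.05/0.21) = -0.07175
  0.05·ln(0.05/0.26) = -0.08243
  0.17·ln(0.17/0.01) = 0.48165
D(P‖Q) = 0.5751 nats.

0.5751 nats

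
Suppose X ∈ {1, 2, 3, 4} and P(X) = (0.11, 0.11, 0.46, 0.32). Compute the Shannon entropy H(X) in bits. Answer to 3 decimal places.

H(X) = −Σ p·log₂ p.
  −(0.11)·log₂(0.11) = 0.3503
  −(0.11)·log₂(0.11) = 0.3503
  −(0.46)·log₂(0.46) = 0.5153
  −(0.32)·log₂(0.32) = 0.5260
Sum: 0.3503 + 0.3503 + 0.5153 + 0.5260 = 1.742 bits.

1.742 bits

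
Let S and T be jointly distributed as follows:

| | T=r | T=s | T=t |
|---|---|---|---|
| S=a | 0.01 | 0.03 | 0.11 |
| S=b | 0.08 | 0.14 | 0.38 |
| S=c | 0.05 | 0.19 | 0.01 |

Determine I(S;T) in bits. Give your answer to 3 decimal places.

Marginals: p(S) = (0.1500, 0.6000, 0.2500), p(T) = (0.1400, 0.3600, 0.5000).
I(S;T) = H(S) + H(T) − H(S,T).
H(S) = 1.3527, H(T) = 1.4277, H(S,T) = 2.5253.
I(S;T) = 1.3527 + 1.4277 − 2.5253 = 0.255 bits.

0.255 bits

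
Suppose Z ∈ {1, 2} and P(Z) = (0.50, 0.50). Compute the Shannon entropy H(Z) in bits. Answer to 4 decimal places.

1.0000 bits

H(Z) = −Σ p·log₂ p.
  −(0.50)·log₂(0.50) = 0.50000
  −(0.50)·log₂(0.50) = 0.50000
Sum: 0.50000 + 0.50000 = 1.0000 bits.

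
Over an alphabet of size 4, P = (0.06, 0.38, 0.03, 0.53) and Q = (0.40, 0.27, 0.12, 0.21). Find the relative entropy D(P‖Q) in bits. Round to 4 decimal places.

D(P‖Q) = Σ p·log₂(p/q).
  0.06·log₂(0.06/0.40) = -0.16422
  0.38·log₂(0.38/0.27) = 0.18736
  0.03·log₂(0.03/0.12) = -0.06000
  0.53·log₂(0.53/0.21) = 0.70787
D(P‖Q) = 0.6710 bits.

0.6710 bits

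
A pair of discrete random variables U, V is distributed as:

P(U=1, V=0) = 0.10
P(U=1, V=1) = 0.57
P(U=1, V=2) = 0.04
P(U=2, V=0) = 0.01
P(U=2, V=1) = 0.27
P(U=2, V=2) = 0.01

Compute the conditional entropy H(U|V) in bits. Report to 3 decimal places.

0.845 bits

Marginals: p(U) = (0.7100, 0.2900), p(V) = (0.1100, 0.8400, 0.0500).
H(U|V) = Σ p(V) · H(U|V=·).
  V=0: p=0.1100, H(U|V=0) = 0.4395
  V=1: p=0.8400, H(U|V=1) = 0.9059
  V=2: p=0.0500, H(U|V=2) = 0.7219
Weighted sum = 0.845 bits.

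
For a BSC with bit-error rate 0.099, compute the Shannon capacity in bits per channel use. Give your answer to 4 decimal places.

0.5342 bits

Binary symmetric channel: C = 1 − h₂(ε) where h₂ is the binary entropy function.
h₂(0.099) = −0.099·log₂0.099 − 0.901·log₂0.901 = 0.4658.
C = 1 − 0.4658 = 0.5342 bits per channel use.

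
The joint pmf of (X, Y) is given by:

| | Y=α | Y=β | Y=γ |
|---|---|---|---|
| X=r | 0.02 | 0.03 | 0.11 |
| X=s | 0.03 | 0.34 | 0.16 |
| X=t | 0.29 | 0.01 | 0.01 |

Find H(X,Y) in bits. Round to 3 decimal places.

H(X,Y) = −Σ p(x,y)·log₂ p(x,y) over all 9 cells.
  cell (r,α): −0.02·log₂0.02 = 0.1129
  cell (r,β): −0.03·log₂0.03 = 0.1518
  cell (r,γ): −0.11·log₂0.11 = 0.3503
  cell (s,α): −0.03·log₂0.03 = 0.1518
  cell (s,β): −0.34·log₂0.34 = 0.5292
  cell (s,γ): −0.16·log₂0.16 = 0.4230
  cell (t,α): −0.29·log₂0.29 = 0.5179
  cell (t,β): −0.01·log₂0.01 = 0.0664
  cell (t,γ): −0.01·log₂0.01 = 0.0664
Sum = 2.370 bits.

2.370 bits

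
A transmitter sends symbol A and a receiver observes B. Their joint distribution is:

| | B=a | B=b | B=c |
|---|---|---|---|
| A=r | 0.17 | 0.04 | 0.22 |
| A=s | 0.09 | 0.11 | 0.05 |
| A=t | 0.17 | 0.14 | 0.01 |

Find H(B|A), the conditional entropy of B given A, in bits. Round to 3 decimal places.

1.328 bits

Marginals: p(A) = (0.4300, 0.2500, 0.3200), p(B) = (0.4300, 0.2900, 0.2800).
H(B|A) = Σ p(A) · H(B|A=·).
  A=r: p=0.4300, H(B|A=r) = 1.3427
  A=s: p=0.2500, H(B|A=s) = 1.5161
  A=t: p=0.3200, H(B|A=t) = 1.1628
Weighted sum = 1.328 bits.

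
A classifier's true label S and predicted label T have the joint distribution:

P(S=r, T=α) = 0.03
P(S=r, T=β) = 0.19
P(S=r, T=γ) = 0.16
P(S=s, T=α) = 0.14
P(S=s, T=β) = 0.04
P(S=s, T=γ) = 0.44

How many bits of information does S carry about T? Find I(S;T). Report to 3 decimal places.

Marginals: p(S) = (0.3800, 0.6200), p(T) = (0.1700, 0.2300, 0.6000).
I(S;T) = H(S) + H(T) − H(S,T).
H(S) = 0.9580, H(T) = 1.3644, H(S,T) = 2.1340.
I(S;T) = 0.9580 + 1.3644 − 2.1340 = 0.188 bits.

0.188 bits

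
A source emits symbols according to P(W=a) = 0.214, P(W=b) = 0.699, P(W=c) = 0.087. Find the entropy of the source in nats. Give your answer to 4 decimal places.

H(W) = −Σ p·ln p.
  −(0.214)·ln(0.214) = 0.32994
  −(0.699)·ln(0.699) = 0.25032
  −(0.087)·ln(0.087) = 0.21244
Sum: 0.32994 + 0.25032 + 0.21244 = 0.7927 nats.

0.7927 nats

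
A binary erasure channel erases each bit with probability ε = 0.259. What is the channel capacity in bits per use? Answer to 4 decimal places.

0.7410 bits

Binary erasure channel: capacity C = 1 − ε.
C = 1 − 0.259 = 0.7410 bits per channel use.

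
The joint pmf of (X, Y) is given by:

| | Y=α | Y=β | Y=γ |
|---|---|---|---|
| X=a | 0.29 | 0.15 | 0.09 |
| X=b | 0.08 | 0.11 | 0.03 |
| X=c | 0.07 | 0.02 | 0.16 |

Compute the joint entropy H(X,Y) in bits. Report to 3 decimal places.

2.839 bits

H(X,Y) = −Σ p(x,y)·log₂ p(x,y) over all 9 cells.
  cell (a,α): −0.29·log₂0.29 = 0.5179
  cell (a,β): −0.15·log₂0.15 = 0.4105
  cell (a,γ): −0.09·log₂0.09 = 0.3127
  cell (b,α): −0.08·log₂0.08 = 0.2915
  cell (b,β): −0.11·log₂0.11 = 0.3503
  cell (b,γ): −0.03·log₂0.03 = 0.1518
  cell (c,α): −0.07·log₂0.07 = 0.2686
  cell (c,β): −0.02·log₂0.02 = 0.1129
  cell (c,γ): −0.16·log₂0.16 = 0.4230
Sum = 2.839 bits.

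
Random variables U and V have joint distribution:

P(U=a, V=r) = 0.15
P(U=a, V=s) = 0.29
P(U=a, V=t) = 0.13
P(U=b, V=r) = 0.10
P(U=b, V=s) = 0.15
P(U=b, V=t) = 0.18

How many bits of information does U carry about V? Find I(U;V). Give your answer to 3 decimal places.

Marginals: p(U) = (0.5700, 0.4300), p(V) = (0.2500, 0.4400, 0.3100).
I(U;V) = H(U) + H(V) − H(U,V).
H(U) = 0.9858, H(V) = 1.5449, H(U,V) = 2.4991.
I(U;V) = 0.9858 + 1.5449 − 2.4991 = 0.032 bits.

0.032 bits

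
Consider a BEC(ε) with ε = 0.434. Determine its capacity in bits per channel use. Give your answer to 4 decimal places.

0.5660 bits

Binary erasure channel: capacity C = 1 − ε.
C = 1 − 0.434 = 0.5660 bits per channel use.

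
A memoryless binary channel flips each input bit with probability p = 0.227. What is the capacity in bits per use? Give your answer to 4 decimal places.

Binary symmetric channel: C = 1 − h₂(ε) where h₂ is the binary entropy function.
h₂(0.227) = −0.227·log₂0.227 − 0.773·log₂0.773 = 0.7727.
C = 1 − 0.7727 = 0.2273 bits per channel use.

0.2273 bits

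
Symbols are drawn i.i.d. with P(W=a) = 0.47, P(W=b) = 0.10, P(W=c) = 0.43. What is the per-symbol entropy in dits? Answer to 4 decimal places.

0.4117 dits

H(W) = −Σ p·log₁₀ p.
  −(0.47)·log₁₀(0.47) = 0.15411
  −(0.10)·log₁₀(0.10) = 0.10000
  −(0.43)·log₁₀(0.43) = 0.15761
Sum: 0.15411 + 0.10000 + 0.15761 = 0.4117 dits.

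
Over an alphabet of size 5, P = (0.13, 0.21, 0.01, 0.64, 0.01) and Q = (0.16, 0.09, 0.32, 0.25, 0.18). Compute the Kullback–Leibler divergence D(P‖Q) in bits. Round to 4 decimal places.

D(P‖Q) = Σ p·log₂(p/q).
  0.13·log₂(0.13/0.16) = -0.03894
  0.21·log₂(0.21/0.09) = 0.25670
  0.01·log₂(0.01/0.32) = -0.05000
  0.64·log₂(0.64/0.25) = 0.86793
  0.01·log₂(0.01/0.18) = -0.04170
D(P‖Q) = 0.9940 bits.

0.9940 bits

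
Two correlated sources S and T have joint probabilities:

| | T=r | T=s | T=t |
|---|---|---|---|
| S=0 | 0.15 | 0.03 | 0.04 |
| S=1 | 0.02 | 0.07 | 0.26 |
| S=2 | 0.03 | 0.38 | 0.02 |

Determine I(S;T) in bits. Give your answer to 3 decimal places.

Marginals: p(S) = (0.2200, 0.3500, 0.4300), p(T) = (0.2000, 0.4800, 0.3200).
I(S;T) = Σ p(x,y)·log₂[p(x,y)/(p(x)p(y))].
  (0,r): 0.15·log₂(3.4091) = 0.2654
  (0,s): 0.03·log₂(0.2841) = -0.0545
  (0,t): 0.04·log₂(0.5682) = -0.0326
  (1,r): 0.02·log₂(0.2857) = -0.0361
  (1,s): 0.07·log₂(0.4167) = -0.0884
  (1,t): 0.26·log₂(2.3214) = 0.3159
  (2,r): 0.03·log₂(0.3488) = -0.0456
  (2,s): 0.38·log₂(1.8411) = 0.3346
  (2,t): 0.02·log₂(0.1453) = -0.0556
Sum = 0.603 bits.

0.603 bits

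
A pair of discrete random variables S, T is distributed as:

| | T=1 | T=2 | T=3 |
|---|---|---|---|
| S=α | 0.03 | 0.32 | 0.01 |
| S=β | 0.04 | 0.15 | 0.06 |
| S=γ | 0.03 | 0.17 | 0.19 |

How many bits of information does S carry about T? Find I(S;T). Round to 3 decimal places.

Marginals: p(S) = (0.3600, 0.2500, 0.3900), p(T) = (0.1000, 0.6400, 0.2600).
I(S;T) = Σ p(x,y)·log₂[p(x,y)/(p(x)p(y))].
  (α,1): 0.03·log₂(0.8333) = -0.0079
  (α,2): 0.32·log₂(1.3889) = 0.1517
  (α,3): 0.01·log₂(0.1068) = -0.0323
  (β,1): 0.04·log₂(1.6000) = 0.0271
  (β,2): 0.15·log₂(0.9375) = -0.0140
  (β,3): 0.06·log₂(0.9231) = -0.0069
  (γ,1): 0.03·log₂(0.7692) = -0.0114
  (γ,2): 0.17·log₂(0.6811) = -0.0942
  (γ,3): 0.19·log₂(1.8738) = 0.1721
Sum = 0.184 bits.

0.184 bits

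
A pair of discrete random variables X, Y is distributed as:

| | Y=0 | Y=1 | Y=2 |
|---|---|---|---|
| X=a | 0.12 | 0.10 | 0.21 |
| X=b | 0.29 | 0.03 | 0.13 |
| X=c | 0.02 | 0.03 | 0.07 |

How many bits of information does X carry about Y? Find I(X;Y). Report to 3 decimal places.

0.125 bits

Marginals: p(X) = (0.4300, 0.4500, 0.1200), p(Y) = (0.4300, 0.1600, 0.4100).
I(X;Y) = H(X) + H(Y) − H(X,Y).
H(X) = 1.4090, H(Y) = 1.4740, H(X,Y) = 2.7576.
I(X;Y) = 1.4090 + 1.4740 − 2.7576 = 0.125 bits.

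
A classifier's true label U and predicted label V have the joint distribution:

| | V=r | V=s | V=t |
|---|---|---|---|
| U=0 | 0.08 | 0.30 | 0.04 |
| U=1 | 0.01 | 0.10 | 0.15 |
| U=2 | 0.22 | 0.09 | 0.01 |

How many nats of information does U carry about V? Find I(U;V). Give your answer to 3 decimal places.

0.265 nats

Marginals: p(U) = (0.4200, 0.2600, 0.3200), p(V) = (0.3100, 0.4900, 0.2000).
I(U;V) = H(U) + H(V) − H(U,V).
H(U) = 1.0792, H(V) = 1.0345, H(U,V) = 1.8488.
I(U;V) = 1.0792 + 1.0345 − 1.8488 = 0.265 nats.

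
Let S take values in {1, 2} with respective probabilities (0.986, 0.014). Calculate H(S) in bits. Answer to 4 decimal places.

0.1063 bits

H(S) = −Σ p·log₂ p.
  −(0.986)·log₂(0.986) = 0.02006
  −(0.014)·log₂(0.014) = 0.08622
Sum: 0.02006 + 0.08622 = 0.1063 bits.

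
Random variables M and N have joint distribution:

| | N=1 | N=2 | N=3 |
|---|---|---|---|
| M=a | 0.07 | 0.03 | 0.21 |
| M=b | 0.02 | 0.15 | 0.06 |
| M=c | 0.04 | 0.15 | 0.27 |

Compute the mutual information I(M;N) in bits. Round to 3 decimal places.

0.151 bits

Marginals: p(M) = (0.3100, 0.2300, 0.4600), p(N) = (0.1300, 0.3300, 0.5400).
I(M;N) = H(M) + H(N) − H(M,N).
H(M) = 1.5268, H(N) = 1.3905, H(M,N) = 2.7664.
I(M;N) = 1.5268 + 1.3905 − 2.7664 = 0.151 bits.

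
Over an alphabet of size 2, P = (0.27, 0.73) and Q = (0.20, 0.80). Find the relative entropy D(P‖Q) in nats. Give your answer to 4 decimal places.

D(P‖Q) = Σ p·ln(p/q).
  0.27·ln(0.27/0.20) = 0.08103
  0.73·ln(0.73/0.80) = -0.06684
D(P‖Q) = 0.0142 nats.

0.0142 nats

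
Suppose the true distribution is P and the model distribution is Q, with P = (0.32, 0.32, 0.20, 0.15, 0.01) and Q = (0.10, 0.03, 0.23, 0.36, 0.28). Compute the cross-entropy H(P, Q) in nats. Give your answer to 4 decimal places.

2.3188 nats

H(P,Q) = −Σ p·ln q.
  −0.32·ln(0.10) = 0.73683
  −0.32·ln(0.03) = 1.12210
  −0.20·ln(0.23) = 0.29394
  −0.15·ln(0.36) = 0.15325
  −0.01·ln(0.28) = 0.01273
H(P,Q) = 2.3188 nats.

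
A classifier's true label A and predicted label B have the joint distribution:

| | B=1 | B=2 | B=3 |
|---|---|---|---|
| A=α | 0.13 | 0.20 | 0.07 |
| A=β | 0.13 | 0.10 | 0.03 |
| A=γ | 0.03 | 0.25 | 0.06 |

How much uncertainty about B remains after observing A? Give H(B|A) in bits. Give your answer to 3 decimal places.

1.314 bits

Marginals: p(A) = (0.4000, 0.2600, 0.3400), p(B) = (0.2900, 0.5500, 0.1600).
H(B|A) = Σ p(A) · H(B|A=·).
  A=α: p=0.4000, H(B|A=α) = 1.4670
  A=β: p=0.2600, H(B|A=β) = 1.3897
  A=γ: p=0.3400, H(B|A=γ) = 1.0768
Weighted sum = 1.314 bits.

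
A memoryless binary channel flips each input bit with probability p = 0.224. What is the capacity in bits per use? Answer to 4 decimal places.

0.2326 bits

Binary symmetric channel: C = 1 − h₂(ε) where h₂ is the binary entropy function.
h₂(0.224) = −0.224·log₂0.224 − 0.776·log₂0.776 = 0.7674.
C = 1 − 0.7674 = 0.2326 bits per channel use.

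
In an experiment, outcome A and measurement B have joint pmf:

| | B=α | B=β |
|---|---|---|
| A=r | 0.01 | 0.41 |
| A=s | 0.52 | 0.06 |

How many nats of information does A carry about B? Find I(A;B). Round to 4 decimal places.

Marginals: p(A) = (0.4200, 0.5800), p(B) = (0.5300, 0.4700).
I(A;B) = Σ p(x,y)·ln[p(x,y)/(p(x)p(y))].
  (r,α): 0.01·ln(0.0449) = -0.03103
  (r,β): 0.41·ln(2.0770) = 0.29968
  (s,α): 0.52·ln(1.6916) = 0.27335
  (s,β): 0.06·ln(0.2201) = -0.09082
Sum = 0.4512 nats.

0.4512 nats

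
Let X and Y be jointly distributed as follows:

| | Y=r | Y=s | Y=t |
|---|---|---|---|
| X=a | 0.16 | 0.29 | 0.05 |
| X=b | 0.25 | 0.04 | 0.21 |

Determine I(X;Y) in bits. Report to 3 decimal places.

0.245 bits

Marginals: p(X) = (0.5000, 0.5000), p(Y) = (0.4100, 0.3300, 0.2600).
I(X;Y) = Σ p(x,y)·log₂[p(x,y)/(p(x)p(y))].
  (a,r): 0.16·log₂(0.7805) = -0.0572
  (a,s): 0.29·log₂(1.7576) = 0.2359
  (a,t): 0.05·log₂(0.3846) = -0.0689
  (b,r): 0.25·log₂(1.2195) = 0.0716
  (b,s): 0.04·log₂(0.2424) = -0.0818
  (b,t): 0.21·log₂(1.6154) = 0.1453
Sum = 0.245 bits.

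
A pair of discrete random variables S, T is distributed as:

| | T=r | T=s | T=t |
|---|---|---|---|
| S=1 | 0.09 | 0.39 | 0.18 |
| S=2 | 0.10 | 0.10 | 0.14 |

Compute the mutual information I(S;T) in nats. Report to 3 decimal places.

Marginals: p(S) = (0.6600, 0.3400), p(T) = (0.1900, 0.4900, 0.3200).
I(S;T) = Σ p(x,y)·ln[p(x,y)/(p(x)p(y))].
  (1,r): 0.09·ln(0.7177) = -0.0299
  (1,s): 0.39·ln(1.2059) = 0.0730
  (1,t): 0.18·ln(0.8523) = -0.0288
  (2,r): 0.10·ln(1.5480) = 0.0437
  (2,s): 0.10·ln(0.6002) = -0.0510
  (2,t): 0.14·ln(1.2868) = 0.0353
Sum = 0.042 nats.

0.042 nats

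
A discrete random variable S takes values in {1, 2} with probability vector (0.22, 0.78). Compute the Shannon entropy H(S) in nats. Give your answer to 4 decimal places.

0.5269 nats

H(S) = −Σ p·ln p.
  −(0.22)·ln(0.22) = 0.33311
  −(0.78)·ln(0.78) = 0.19380
Sum: 0.33311 + 0.19380 = 0.5269 nats.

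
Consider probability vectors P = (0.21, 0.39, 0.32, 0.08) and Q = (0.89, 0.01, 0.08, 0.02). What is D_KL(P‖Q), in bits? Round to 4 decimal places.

2.4238 bits

D(P‖Q) = Σ p·log₂(p/q).
  0.21·log₂(0.21/0.89) = -0.43752
  0.39·log₂(0.39/0.01) = 2.06131
  0.32·log₂(0.32/0.08) = 0.64000
  0.08·log₂(0.08/0.02) = 0.16000
D(P‖Q) = 2.4238 bits.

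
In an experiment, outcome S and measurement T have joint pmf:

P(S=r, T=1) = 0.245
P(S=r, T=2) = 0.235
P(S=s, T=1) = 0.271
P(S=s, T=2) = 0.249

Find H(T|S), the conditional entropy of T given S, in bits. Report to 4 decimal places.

0.9992 bits

Chain rule: H(T|S) = H(S,T) − H(S).
Marginals: p(S) = (0.4800, 0.5200), p(T) = (0.5160, 0.4840).
H(S,T) = 1.9980 bits; H(S) = 0.9988 bits.
H(T|S) = 1.9980 − 0.9988 = 0.9992 bits.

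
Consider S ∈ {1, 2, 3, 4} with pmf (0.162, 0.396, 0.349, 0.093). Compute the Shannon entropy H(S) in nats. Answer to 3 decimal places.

1.250 nats

H(S) = −Σ p·ln p.
  −(0.162)·ln(0.162) = 0.2949
  −(0.396)·ln(0.396) = 0.3668
  −(0.349)·ln(0.349) = 0.3674
  −(0.093)·ln(0.093) = 0.2209
Sum: 0.2949 + 0.3668 + 0.3674 + 0.2209 = 1.250 nats.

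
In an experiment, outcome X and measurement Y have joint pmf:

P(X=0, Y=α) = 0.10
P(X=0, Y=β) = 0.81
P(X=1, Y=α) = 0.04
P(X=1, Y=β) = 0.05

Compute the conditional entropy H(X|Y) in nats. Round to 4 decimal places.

0.2745 nats

Chain rule: H(X|Y) = H(X,Y) − H(Y).
Marginals: p(X) = (0.9100, 0.0900), p(Y) = (0.1400, 0.8600).
H(X,Y) = 0.6795 nats; H(Y) = 0.4050 nats.
H(X|Y) = 0.6795 − 0.4050 = 0.2745 nats.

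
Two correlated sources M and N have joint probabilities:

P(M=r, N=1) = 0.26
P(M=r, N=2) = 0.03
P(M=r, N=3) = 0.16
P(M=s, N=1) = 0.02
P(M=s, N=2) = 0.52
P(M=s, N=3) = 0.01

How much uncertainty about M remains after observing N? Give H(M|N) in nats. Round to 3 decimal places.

0.227 nats

Marginals: p(M) = (0.4500, 0.5500), p(N) = (0.2800, 0.5500, 0.1700).
H(M|N) = Σ p(N) · H(M|N=·).
  N=1: p=0.2800, H(M|N=1) = 0.2573
  N=2: p=0.5500, H(M|N=2) = 0.2117
  N=3: p=0.1700, H(M|N=3) = 0.2237
Weighted sum = 0.227 nats.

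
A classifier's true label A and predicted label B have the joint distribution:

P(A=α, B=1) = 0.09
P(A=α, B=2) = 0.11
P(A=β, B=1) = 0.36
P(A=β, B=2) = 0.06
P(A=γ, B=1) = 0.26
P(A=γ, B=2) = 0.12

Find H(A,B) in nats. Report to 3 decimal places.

1.601 nats

H(A,B) = −Σ p(x,y)·ln p(x,y) over all 6 cells.
  cell (α,1): −0.09·ln0.09 = 0.2167
  cell (α,2): −0.11·ln0.11 = 0.2428
  cell (β,1): −0.36·ln0.36 = 0.3678
  cell (β,2): −0.06·ln0.06 = 0.1688
  cell (γ,1): −0.26·ln0.26 = 0.3502
  cell (γ,2): −0.12·ln0.12 = 0.2544
Sum = 1.601 nats.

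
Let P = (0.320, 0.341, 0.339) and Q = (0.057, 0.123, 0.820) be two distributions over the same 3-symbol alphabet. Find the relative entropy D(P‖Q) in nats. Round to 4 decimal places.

D(P‖Q) = Σ p·ln(p/q).
  0.320·ln(0.320/0.057) = 0.55209
  0.341·ln(0.341/0.123) = 0.34772
  0.339·ln(0.339/0.820) = -0.29944
D(P‖Q) = 0.6004 nats.

0.6004 nats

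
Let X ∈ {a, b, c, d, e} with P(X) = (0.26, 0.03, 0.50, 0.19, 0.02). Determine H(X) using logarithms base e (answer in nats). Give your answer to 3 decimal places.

1.196 nats

H(X) = −Σ p·ln p.
  −(0.26)·ln(0.26) = 0.3502
  −(0.03)·ln(0.03) = 0.1052
  −(0.50)·ln(0.50) = 0.3466
  −(0.19)·ln(0.19) = 0.3155
  −(0.02)·ln(0.02) = 0.0782
Sum: 0.3502 + 0.1052 + 0.3466 + 0.3155 + 0.0782 = 1.196 nats.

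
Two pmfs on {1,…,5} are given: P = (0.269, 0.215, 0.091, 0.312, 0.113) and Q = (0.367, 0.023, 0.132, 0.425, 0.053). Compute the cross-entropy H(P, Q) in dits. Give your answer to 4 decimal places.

H(P,Q) = −Σ p·log₁₀ q.
  −0.269·log₁₀(0.367) = 0.11710
  −0.215·log₁₀(0.023) = 0.35223
  −0.091·log₁₀(0.132) = 0.08003
  −0.312·log₁₀(0.425) = 0.11594
  −0.113·log₁₀(0.053) = 0.14416
H(P,Q) = 0.8095 dits.

0.8095 dits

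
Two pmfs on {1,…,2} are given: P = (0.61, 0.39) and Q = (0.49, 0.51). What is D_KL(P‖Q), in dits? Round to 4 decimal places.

0.0126 dits

D(P‖Q) = Σ p·log₁₀(p/q).
  0.61·log₁₀(0.61/0.49) = 0.05803
  0.39·log₁₀(0.39/0.51) = -0.04544
D(P‖Q) = 0.0126 dits.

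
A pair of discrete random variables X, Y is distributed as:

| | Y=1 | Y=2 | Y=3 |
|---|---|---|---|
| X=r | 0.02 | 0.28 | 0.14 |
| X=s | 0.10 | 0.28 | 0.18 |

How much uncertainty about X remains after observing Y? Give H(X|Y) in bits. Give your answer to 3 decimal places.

Chain rule: H(X|Y) = H(X,Y) − H(Y).
Marginals: p(X) = (0.4400, 0.5600), p(Y) = (0.1200, 0.5600, 0.3200).
H(X,Y) = 2.3159 bits; H(Y) = 1.3615 bits.
H(X|Y) = 2.3159 − 1.3615 = 0.954 bits.

0.954 bits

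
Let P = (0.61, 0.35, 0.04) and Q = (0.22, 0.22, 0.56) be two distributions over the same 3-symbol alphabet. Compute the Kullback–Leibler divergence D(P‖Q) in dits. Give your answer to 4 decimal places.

0.2949 dits

D(P‖Q) = Σ p·log₁₀(p/q).
  0.61·log₁₀(0.61/0.22) = 0.27017
  0.35·log₁₀(0.35/0.22) = 0.07058
  0.04·log₁₀(0.04/0.56) = -0.04585
D(P‖Q) = 0.2949 dits.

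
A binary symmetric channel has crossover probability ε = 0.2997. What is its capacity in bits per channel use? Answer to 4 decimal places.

Binary symmetric channel: C = 1 − h₂(ε) where h₂ is the binary entropy function.
h₂(0.2997) = −0.2997·log₂0.2997 − 0.7003·log₂0.7003 = 0.8809.
C = 1 − 0.8809 = 0.1191 bits per channel use.

0.1191 bits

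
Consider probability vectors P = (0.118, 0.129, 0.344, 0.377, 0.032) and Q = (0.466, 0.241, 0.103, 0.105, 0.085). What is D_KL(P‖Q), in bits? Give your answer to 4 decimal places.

0.8985 bits

D(P‖Q) = Σ p·log₂(p/q).
  0.118·log₂(0.118/0.466) = -0.23382
  0.129·log₂(0.129/0.241) = -0.11631
  0.344·log₂(0.344/0.103) = 0.59848
  0.377·log₂(0.377/0.105) = 0.69525
  0.032·log₂(0.032/0.085) = -0.04510
D(P‖Q) = 0.8985 bits.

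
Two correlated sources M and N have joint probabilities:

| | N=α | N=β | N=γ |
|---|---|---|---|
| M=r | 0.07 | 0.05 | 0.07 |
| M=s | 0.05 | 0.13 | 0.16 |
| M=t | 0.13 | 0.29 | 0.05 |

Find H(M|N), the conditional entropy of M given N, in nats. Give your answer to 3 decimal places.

Marginals: p(M) = (0.1900, 0.3400, 0.4700), p(N) = (0.2500, 0.4700, 0.2800).
H(M|N) = Σ p(N) · H(M|N=·).
  N=α: p=0.2500, H(M|N=α) = 1.0184
  N=β: p=0.4700, H(M|N=β) = 0.8918
  N=γ: p=0.2800, H(M|N=γ) = 0.9740
Weighted sum = 0.946 nats.

0.946 nats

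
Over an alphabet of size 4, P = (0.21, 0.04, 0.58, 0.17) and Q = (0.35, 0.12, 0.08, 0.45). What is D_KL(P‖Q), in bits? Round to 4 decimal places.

D(P‖Q) = Σ p·log₂(p/q).
  0.21·log₂(0.21/0.35) = -0.15476
  0.04·log₂(0.04/0.12) = -0.06340
  0.58·log₂(0.58/0.08) = 1.65763
  0.17·log₂(0.17/0.45) = -0.23875
D(P‖Q) = 1.2007 bits.

1.2007 bits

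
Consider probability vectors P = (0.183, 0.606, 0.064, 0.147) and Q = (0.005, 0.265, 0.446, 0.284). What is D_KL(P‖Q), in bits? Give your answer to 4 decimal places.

D(P‖Q) = Σ p·log₂(p/q).
  0.183·log₂(0.183/0.005) = 0.95046
  0.606·log₂(0.606/0.265) = 0.72316
  0.064·log₂(0.064/0.446) = -0.17926
  0.147·log₂(0.147/0.284) = -0.13966
D(P‖Q) = 1.3547 bits.

1.3547 bits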